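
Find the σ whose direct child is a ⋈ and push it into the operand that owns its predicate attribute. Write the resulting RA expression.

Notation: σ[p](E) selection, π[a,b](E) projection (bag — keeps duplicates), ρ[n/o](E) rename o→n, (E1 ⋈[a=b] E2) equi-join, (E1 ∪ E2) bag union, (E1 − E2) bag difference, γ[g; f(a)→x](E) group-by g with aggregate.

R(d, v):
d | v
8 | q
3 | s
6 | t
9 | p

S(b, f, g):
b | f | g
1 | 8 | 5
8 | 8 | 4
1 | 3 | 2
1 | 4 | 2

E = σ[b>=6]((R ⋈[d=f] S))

σ filters on b, owned by the right side.
E' = (R ⋈[d=f] σ[b>=6](S))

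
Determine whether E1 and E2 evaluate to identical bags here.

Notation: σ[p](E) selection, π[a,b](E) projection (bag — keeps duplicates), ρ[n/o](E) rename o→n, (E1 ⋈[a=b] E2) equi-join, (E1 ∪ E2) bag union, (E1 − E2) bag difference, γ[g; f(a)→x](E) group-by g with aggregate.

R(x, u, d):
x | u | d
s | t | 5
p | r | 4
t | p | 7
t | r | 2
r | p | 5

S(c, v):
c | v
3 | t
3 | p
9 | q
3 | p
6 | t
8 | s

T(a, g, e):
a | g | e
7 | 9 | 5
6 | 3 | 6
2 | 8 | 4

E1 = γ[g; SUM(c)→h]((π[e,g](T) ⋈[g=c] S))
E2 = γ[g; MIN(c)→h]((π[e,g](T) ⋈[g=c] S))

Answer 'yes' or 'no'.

E1 per-node cardinality:
  T → 3
  π[e,g](T) → 3
  S → 6
  (π[e,g](T) ⋈[g=c] S) → 5
  γ[g; SUM(c)→h]((π[e,g](T) ⋈[g=c] S)) → 3
E2 per-node cardinality:
  T → 3
  π[e,g](T) → 3
  S → 6
  (π[e,g](T) ⋈[g=c] S) → 5
  γ[g; MIN(c)→h]((π[e,g](T) ⋈[g=c] S)) → 3

E1 result:
g | h
3 | 9
8 | 8
9 | 9
E2 result:
g | h
3 | 3
8 | 8
9 | 9
Witness: (3, 3) appears 0× in E1 but 1× in E2.

no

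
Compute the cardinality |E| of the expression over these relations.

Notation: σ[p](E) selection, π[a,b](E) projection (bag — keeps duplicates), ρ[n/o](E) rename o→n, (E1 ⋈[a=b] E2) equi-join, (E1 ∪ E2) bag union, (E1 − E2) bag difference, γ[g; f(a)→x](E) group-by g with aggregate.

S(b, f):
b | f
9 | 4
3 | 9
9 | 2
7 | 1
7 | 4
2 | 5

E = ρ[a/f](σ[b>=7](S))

Stepwise |·|:
  S → 6
  σ[b>=7](S) → 4
  ρ[a/f](σ[b>=7](S)) → 4

|E| = 4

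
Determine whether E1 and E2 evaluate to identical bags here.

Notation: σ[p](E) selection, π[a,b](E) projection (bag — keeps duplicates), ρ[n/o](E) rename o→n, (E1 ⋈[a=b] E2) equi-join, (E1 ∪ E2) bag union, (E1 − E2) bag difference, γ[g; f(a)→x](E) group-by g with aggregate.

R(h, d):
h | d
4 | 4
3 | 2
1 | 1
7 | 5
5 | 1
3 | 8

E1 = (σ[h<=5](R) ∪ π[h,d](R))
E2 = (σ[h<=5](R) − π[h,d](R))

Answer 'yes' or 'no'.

E1 row counts bottom-up:
  R → 6
  σ[h<=5](R) → 5
  R → 6
  π[h,d](R) → 6
  (σ[h<=5](R) ∪ π[h,d](R)) → 11
E2 row counts bottom-up:
  R → 6
  σ[h<=5](R) → 5
  R → 6
  π[h,d](R) → 6
  (σ[h<=5](R) − π[h,d](R)) → 0

E1 result:
h | d
1 | 1
1 | 1
3 | 2
3 | 2
3 | 8
3 | 8
4 | 4
4 | 4
5 | 1
5 | 1
7 | 5
E2 result:
h | d
(0 rows)
Witness: (4, 4) appears 2× in E1 but 0× in E2.

no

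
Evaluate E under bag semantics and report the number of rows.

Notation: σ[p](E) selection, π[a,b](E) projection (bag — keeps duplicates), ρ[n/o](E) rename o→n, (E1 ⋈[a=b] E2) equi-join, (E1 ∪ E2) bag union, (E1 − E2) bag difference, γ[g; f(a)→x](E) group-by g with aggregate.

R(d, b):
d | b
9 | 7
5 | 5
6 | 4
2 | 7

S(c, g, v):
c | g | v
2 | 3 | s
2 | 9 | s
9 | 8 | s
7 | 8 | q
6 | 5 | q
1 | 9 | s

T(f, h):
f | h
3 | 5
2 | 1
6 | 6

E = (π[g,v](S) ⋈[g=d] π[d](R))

Per-node cardinality:
  S → 6
  π[g,v](S) → 6
  R → 4
  π[d](R) → 4
  (π[g,v](S) ⋈[g=d] π[d](R)) → 3

|E| = 3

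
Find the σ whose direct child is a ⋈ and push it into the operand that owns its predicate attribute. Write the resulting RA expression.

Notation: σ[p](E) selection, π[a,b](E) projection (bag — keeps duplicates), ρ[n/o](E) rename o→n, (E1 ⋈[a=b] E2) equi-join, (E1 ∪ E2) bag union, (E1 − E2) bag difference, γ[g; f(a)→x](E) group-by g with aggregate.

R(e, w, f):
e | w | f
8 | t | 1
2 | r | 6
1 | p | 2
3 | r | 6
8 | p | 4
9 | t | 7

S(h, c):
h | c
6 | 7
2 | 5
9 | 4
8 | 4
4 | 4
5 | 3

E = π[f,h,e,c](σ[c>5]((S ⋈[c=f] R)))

σ filters on c, owned by the left side.
E' = π[f,h,e,c]((σ[c>5](S) ⋈[c=f] R))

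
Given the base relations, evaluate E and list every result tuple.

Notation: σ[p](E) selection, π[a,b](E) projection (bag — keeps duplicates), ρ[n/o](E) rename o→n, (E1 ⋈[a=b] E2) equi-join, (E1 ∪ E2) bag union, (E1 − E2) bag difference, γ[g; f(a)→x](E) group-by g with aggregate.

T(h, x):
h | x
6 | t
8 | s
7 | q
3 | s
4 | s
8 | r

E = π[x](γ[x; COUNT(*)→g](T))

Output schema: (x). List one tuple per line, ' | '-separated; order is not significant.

Stepwise |·|:
  T → 6
  γ[x; COUNT(*)→g](T) → 4
  π[x](γ[x; COUNT(*)→g](T)) → 4

== RESULT ==
x
q
r
s
t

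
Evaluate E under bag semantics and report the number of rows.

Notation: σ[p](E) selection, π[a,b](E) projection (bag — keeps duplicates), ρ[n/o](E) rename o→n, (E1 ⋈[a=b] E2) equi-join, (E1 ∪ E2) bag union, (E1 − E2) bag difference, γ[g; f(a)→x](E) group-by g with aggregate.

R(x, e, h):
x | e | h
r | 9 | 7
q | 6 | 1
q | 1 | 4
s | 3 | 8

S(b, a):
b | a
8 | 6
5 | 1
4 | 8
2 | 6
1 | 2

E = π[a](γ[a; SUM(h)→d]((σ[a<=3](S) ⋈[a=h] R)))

Per-node cardinality:
  S → 5
  σ[a<=3](S) → 2
  R → 4
  (σ[a<=3](S) ⋈[a=h] R) → 1
  γ[a; SUM(h)→d]((σ[a<=3](S) ⋈[a=h] R)) → 1
  π[a](γ[a; SUM(h)→d]((σ[a<=3](S) ⋈[a=h] R))) → 1

|E| = 1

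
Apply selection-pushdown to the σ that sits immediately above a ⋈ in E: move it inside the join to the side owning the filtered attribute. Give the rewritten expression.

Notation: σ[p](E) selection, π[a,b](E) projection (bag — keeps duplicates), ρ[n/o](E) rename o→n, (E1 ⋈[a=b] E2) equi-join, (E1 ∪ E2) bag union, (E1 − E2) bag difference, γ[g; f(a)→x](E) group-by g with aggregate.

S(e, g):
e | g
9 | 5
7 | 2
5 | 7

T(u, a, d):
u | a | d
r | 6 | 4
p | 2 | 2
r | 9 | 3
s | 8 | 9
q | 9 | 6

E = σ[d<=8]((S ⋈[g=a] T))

σ filters on d, owned by the right side.
E' = (S ⋈[g=a] σ[d<=8](T))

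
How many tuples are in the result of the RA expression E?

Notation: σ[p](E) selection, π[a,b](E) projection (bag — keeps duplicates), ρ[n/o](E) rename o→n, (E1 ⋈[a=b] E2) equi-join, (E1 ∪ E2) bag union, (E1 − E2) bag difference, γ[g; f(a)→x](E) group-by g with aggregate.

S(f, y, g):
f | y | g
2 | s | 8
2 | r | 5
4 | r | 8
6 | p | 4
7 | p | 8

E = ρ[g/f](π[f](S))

Stepwise |·|:
  S → 5
  π[f](S) → 5
  ρ[g/f](π[f](S)) → 5

|E| = 5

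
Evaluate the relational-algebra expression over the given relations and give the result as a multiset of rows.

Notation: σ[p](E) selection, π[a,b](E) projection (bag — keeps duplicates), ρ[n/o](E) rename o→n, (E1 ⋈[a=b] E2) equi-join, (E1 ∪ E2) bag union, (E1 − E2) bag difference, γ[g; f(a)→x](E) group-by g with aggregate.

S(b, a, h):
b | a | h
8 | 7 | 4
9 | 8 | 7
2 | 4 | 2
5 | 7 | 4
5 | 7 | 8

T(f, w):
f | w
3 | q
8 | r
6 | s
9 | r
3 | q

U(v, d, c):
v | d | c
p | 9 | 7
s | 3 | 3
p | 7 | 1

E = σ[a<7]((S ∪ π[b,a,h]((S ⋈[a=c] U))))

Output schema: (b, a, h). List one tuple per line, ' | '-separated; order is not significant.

Subexpression sizes:
  S → 5
  S → 5
  U → 3
  (S ⋈[a=c] U) → 3
  π[b,a,h]((S ⋈[a=c] U)) → 3
  (S ∪ π[b,a,h]((S ⋈[a=c] U))) → 8
  σ[a<7]((S ∪ π[b,a,h]((S ⋈[a=c] U)))) → 1

== RESULT ==
b | a | h
2 | 4 | 2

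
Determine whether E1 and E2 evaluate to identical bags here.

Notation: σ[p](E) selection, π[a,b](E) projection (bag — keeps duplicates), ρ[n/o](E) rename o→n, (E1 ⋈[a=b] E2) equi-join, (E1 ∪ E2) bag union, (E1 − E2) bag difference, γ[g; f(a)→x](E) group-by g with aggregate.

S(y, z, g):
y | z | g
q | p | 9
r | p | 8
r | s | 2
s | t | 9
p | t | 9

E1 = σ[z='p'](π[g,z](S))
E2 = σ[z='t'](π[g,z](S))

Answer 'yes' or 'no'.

E1 subexpression sizes:
  S → 5
  π[g,z](S) → 5
  σ[z='p'](π[g,z](S)) → 2
E2 subexpression sizes:
  S → 5
  π[g,z](S) → 5
  σ[z='t'](π[g,z](S)) → 2

E1 result:
g | z
8 | p
9 | p
E2 result:
g | z
9 | t
9 | t
Witness: (9, 'p') appears 1× in E1 but 0× in E2.

no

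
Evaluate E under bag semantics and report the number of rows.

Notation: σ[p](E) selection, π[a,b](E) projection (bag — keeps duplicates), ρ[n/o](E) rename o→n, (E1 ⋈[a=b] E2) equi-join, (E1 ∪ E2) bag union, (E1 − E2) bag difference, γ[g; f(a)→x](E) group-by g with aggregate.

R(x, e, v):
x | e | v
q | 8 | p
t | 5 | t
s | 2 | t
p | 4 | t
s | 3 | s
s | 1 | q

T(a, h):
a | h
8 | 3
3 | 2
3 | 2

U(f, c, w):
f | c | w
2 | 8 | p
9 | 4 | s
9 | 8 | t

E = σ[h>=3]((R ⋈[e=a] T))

Row counts bottom-up:
  R → 6
  T → 3
  (R ⋈[e=a] T) → 3
  σ[h>=3]((R ⋈[e=a] T)) → 1

|E| = 1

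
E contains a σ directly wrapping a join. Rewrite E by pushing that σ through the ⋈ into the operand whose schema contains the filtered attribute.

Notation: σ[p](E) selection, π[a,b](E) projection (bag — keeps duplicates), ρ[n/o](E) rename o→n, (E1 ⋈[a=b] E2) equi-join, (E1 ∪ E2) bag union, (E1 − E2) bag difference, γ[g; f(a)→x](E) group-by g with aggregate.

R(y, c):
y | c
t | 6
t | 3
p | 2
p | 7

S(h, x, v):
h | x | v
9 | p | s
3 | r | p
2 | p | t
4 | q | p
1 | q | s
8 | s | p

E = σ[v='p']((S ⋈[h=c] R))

σ filters on v, owned by the left side.
E' = (σ[v='p'](S) ⋈[h=c] R)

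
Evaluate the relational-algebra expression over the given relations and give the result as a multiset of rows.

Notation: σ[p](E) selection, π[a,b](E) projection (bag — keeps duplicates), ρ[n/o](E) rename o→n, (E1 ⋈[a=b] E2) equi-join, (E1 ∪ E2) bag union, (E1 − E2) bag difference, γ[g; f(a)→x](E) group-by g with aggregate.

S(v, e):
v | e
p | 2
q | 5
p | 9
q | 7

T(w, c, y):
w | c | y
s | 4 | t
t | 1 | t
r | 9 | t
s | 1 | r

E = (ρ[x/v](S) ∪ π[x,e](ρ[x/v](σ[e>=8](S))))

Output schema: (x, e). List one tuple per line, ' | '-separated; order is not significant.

Row counts bottom-up:
  S → 4
  ρ[x/v](S) → 4
  S → 4
  σ[e>=8](S) → 1
  ρ[x/v](σ[e>=8](S)) → 1
  π[x,e](ρ[x/v](σ[e>=8](S))) → 1
  (ρ[x/v](S) ∪ π[x,e](ρ[x/v](σ[e>=8](S)))) → 5

== RESULT ==
x | e
p | 2
p | 9
p | 9
q | 5
q | 7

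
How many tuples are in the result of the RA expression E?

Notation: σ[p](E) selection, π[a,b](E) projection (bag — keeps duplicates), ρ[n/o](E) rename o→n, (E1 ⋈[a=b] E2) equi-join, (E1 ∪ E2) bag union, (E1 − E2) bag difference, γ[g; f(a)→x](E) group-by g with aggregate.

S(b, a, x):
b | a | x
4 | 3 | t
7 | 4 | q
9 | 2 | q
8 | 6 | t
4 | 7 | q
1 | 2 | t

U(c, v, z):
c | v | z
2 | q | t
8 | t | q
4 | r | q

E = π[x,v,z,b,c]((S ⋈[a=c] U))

Per-node cardinality:
  S → 6
  U → 3
  (S ⋈[a=c] U) → 3
  π[x,v,z,b,c]((S ⋈[a=c] U)) → 3

|E| = 3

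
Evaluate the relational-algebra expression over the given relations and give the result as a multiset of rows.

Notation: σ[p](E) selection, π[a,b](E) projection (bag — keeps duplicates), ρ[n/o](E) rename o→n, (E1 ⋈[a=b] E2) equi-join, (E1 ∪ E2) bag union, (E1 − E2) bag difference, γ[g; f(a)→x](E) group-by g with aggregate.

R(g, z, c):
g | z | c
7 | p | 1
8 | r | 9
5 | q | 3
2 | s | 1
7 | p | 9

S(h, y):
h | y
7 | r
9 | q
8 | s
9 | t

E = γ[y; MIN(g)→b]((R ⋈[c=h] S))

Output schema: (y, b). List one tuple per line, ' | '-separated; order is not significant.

Stepwise |·|:
  R → 5
  S → 4
  (R ⋈[c=h] S) → 4
  γ[y; MIN(g)→b]((R ⋈[c=h] S)) → 2

== RESULT ==
y | b
q | 7
t | 7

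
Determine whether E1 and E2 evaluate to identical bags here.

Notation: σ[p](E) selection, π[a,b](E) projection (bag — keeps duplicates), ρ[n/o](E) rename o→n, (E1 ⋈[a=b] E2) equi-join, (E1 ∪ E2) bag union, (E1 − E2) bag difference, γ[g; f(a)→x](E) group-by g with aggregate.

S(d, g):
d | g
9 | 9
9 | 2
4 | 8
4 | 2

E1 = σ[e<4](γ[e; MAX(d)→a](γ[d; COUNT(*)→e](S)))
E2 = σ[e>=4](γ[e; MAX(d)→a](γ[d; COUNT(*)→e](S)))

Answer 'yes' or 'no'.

E1 row counts bottom-up:
  S → 4
  γ[d; COUNT(*)→e](S) → 2
  γ[e; MAX(d)→a](γ[d; COUNT(*)→e](S)) → 1
  σ[e<4](γ[e; MAX(d)→a](γ[d; COUNT(*)→e](S))) → 1
E2 row counts bottom-up:
  S → 4
  γ[d; COUNT(*)→e](S) → 2
  γ[e; MAX(d)→a](γ[d; COUNT(*)→e](S)) → 1
  σ[e>=4](γ[e; MAX(d)→a](γ[d; COUNT(*)→e](S))) → 0

E1 result:
e | a
2 | 9
E2 result:
e | a
(0 rows)
Witness: (2, 9) appears 1× in E1 but 0× in E2.

no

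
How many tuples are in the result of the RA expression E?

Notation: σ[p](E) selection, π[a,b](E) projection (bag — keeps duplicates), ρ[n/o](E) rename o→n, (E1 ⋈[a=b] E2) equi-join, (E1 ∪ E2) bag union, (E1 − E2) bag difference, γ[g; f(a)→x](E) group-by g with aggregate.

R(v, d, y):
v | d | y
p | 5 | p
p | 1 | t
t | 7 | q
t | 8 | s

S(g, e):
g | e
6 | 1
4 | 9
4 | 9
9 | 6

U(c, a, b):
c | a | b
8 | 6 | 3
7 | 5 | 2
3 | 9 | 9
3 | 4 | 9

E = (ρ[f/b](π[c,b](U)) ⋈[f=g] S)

Subexpression sizes:
  U → 4
  π[c,b](U) → 4
  ρ[f/b](π[c,b](U)) → 4
  S → 4
  (ρ[f/b](π[c,b](U)) ⋈[f=g] S) → 2

|E| = 2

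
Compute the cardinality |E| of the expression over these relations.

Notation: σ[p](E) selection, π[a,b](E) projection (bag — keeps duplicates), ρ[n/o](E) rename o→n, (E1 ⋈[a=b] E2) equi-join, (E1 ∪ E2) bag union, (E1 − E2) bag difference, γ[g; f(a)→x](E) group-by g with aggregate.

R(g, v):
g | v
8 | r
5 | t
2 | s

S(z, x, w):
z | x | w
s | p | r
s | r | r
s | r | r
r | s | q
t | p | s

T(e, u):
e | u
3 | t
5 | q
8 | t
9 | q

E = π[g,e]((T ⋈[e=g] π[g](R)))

Row counts bottom-up:
  T → 4
  R → 3
  π[g](R) → 3
  (T ⋈[e=g] π[g](R)) → 2
  π[g,e]((T ⋈[e=g] π[g](R))) → 2

|E| = 2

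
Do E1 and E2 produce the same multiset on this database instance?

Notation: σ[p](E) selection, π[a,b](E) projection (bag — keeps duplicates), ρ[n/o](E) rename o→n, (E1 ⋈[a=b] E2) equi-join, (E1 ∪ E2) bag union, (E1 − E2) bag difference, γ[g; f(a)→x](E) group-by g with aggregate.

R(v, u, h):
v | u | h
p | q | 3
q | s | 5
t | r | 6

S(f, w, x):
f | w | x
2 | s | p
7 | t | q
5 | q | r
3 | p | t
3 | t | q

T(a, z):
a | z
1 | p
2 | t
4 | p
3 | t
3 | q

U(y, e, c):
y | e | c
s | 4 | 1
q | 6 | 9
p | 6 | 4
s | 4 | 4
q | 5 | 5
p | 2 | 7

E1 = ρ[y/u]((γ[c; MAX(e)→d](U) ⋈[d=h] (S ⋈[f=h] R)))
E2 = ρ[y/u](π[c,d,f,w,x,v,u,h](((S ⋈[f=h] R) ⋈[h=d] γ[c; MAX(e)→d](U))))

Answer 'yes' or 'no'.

E1 subexpression sizes:
  U → 6
  γ[c; MAX(e)→d](U) → 5
  S → 5
  R → 3
  (S ⋈[f=h] R) → 3
  (γ[c; MAX(e)→d](U) ⋈[d=h] (S ⋈[f=h] R)) → 1
  ρ[y/u]((γ[c; MAX(e)→d](U) ⋈[d=h] (S ⋈[f=h] R))) → 1
E2 subexpression sizes:
  S → 5
  R → 3
  (S ⋈[f=h] R) → 3
  U → 6
  γ[c; MAX(e)→d](U) → 5
  ((S ⋈[f=h] R) ⋈[h=d] γ[c; MAX(e)→d](U)) → 1
  π[c,d,f,w,x,v,u,h](((S ⋈[f=h] R) ⋈[h=d] γ[c; MAX(e)→d](U))) → 1
  ρ[y/u](π[c,d,f,w,x,v,u,h](((S ⋈[f=h] R) ⋈[h=d] γ[c; MAX(e)→d](U)))) → 1

E1 and E2 produce the same multiset:
c | d | f | w | x | v | y | h
5 | 5 | 5 | q | r | q | s | 5

yes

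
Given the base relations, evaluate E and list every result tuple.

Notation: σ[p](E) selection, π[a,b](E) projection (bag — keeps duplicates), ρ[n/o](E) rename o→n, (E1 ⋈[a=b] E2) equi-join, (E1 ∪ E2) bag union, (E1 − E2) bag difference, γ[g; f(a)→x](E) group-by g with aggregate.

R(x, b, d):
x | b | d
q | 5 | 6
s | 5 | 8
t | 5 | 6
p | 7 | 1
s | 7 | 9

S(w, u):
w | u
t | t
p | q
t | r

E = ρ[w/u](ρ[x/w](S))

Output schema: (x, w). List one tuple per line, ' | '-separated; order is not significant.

Row counts bottom-up:
  S → 3
  ρ[x/w](S) → 3
  ρ[w/u](ρ[x/w](S)) → 3

== RESULT ==
x | w
p | q
t | r
t | t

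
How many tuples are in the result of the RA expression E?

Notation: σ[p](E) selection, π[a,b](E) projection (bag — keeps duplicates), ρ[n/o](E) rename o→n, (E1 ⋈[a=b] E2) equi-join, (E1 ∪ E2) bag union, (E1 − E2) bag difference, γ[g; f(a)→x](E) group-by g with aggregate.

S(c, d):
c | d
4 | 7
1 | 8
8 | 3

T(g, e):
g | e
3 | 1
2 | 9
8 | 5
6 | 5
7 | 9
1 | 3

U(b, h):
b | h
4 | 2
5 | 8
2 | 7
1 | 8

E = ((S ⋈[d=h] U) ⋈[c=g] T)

Row counts bottom-up:
  S → 3
  U → 4
  (S ⋈[d=h] U) → 3
  T → 6
  ((S ⋈[d=h] U) ⋈[c=g] T) → 2

|E| = 2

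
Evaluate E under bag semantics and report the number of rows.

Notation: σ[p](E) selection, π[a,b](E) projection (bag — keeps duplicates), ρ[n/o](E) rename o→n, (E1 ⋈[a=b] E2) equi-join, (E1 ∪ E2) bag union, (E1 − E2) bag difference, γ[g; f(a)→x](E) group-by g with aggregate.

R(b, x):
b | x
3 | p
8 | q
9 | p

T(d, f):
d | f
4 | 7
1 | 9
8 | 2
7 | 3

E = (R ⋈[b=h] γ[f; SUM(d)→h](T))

Stepwise |·|:
  R → 3
  T → 4
  γ[f; SUM(d)→h](T) → 4
  (R ⋈[b=h] γ[f; SUM(d)→h](T)) → 1

|E| = 1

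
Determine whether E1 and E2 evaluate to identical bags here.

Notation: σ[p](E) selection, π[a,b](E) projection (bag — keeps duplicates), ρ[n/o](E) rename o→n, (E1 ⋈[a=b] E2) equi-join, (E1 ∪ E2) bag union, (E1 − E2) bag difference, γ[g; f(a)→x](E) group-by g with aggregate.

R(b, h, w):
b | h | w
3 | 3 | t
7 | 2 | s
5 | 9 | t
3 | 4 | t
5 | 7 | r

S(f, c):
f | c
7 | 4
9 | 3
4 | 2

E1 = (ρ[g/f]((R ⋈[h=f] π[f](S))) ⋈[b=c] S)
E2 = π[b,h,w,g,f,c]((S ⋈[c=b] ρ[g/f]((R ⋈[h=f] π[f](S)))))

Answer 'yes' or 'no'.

E1 row counts bottom-up:
  R → 5
  S → 3
  π[f](S) → 3
  (R ⋈[h=f] π[f](S)) → 3
  ρ[g/f]((R ⋈[h=f] π[f](S))) → 3
  S → 3
  (ρ[g/f]((R ⋈[h=f] π[f](S))) ⋈[b=c] S) → 1
E2 row counts bottom-up:
  S → 3
  R → 5
  S → 3
  π[f](S) → 3
  (R ⋈[h=f] π[f](S)) → 3
  ρ[g/f]((R ⋈[h=f] π[f](S))) → 3
  (S ⋈[c=b] ρ[g/f]((R ⋈[h=f] π[f](S)))) → 1
  π[b,h,w,g,f,c]((S ⋈[c=b] ρ[g/f]((R ⋈[h=f] π[f](S))))) → 1

E1 and E2 produce the same multiset:
b | h | w | g | f | c
3 | 4 | t | 4 | 9 | 3

yes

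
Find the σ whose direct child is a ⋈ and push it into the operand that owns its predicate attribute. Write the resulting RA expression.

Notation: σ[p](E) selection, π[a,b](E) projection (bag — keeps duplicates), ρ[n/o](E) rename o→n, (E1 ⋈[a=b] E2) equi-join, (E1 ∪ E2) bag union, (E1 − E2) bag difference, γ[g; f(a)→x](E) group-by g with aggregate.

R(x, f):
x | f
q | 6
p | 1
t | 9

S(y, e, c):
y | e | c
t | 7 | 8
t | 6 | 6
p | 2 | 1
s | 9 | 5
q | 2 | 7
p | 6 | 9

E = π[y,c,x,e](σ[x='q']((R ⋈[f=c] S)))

σ filters on x, owned by the left side.
E' = π[y,c,x,e]((σ[x='q'](R) ⋈[f=c] S))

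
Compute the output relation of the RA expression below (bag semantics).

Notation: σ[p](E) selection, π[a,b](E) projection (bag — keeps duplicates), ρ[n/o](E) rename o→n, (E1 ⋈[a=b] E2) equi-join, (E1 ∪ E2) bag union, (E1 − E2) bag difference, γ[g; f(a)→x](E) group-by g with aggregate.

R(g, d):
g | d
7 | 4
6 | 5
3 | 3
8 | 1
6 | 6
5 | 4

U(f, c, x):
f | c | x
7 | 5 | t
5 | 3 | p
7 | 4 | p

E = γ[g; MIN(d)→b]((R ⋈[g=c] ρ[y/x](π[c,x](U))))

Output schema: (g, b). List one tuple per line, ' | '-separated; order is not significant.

Stepwise |·|:
  R → 6
  U → 3
  π[c,x](U) → 3
  ρ[y/x](π[c,x](U)) → 3
  (R ⋈[g=c] ρ[y/x](π[c,x](U))) → 2
  γ[g; MIN(d)→b]((R ⋈[g=c] ρ[y/x](π[c,x](U)))) → 2

== RESULT ==
g | b
3 | 3
5 | 4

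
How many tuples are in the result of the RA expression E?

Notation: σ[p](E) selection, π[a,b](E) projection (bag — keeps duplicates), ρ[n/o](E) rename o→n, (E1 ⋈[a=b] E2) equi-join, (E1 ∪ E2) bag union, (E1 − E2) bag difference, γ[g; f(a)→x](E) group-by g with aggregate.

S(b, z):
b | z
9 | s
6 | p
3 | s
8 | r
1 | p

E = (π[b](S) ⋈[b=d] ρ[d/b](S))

Row counts bottom-up:
  S → 5
  π[b](S) → 5
  S → 5
  ρ[d/b](S) → 5
  (π[b](S) ⋈[b=d] ρ[d/b](S)) → 5

|E| = 5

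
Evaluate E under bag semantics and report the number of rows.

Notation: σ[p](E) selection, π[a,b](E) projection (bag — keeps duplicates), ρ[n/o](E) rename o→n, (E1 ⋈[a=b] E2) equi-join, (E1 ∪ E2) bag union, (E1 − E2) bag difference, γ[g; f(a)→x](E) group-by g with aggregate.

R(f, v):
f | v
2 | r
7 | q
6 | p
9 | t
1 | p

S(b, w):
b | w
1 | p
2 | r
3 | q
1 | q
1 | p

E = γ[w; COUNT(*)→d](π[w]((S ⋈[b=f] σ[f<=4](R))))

Row counts bottom-up:
  S → 5
  R → 5
  σ[f<=4](R) → 2
  (S ⋈[b=f] σ[f<=4](R)) → 4
  π[w]((S ⋈[b=f] σ[f<=4](R))) → 4
  γ[w; COUNT(*)→d](π[w]((S ⋈[b=f] σ[f<=4](R)))) → 3

|E| = 3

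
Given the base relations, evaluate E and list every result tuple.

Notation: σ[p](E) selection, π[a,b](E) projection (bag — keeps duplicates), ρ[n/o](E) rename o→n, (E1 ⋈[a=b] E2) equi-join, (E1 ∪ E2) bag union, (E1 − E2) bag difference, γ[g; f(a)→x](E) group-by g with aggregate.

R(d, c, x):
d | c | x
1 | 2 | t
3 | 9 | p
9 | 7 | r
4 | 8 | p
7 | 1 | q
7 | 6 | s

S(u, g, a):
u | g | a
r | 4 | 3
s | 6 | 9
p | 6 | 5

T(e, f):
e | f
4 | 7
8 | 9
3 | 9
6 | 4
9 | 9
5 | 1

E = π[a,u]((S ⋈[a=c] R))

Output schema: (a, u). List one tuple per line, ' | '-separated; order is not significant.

Row counts bottom-up:
  S → 3
  R → 6
  (S ⋈[a=c] R) → 1
  π[a,u]((S ⋈[a=c] R)) → 1

== RESULT ==
a | u
9 | s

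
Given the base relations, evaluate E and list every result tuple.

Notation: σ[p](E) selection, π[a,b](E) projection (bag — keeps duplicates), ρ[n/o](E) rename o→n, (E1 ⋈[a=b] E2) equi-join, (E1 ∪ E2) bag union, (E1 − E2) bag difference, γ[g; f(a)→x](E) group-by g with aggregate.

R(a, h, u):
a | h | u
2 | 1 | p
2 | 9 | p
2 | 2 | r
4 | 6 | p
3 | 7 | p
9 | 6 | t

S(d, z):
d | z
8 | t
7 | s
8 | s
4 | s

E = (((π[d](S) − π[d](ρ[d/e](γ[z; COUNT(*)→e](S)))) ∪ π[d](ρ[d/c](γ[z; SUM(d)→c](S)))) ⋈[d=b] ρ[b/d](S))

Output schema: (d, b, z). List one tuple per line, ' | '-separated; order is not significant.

Subexpression sizes:
  S → 4
  π[d](S) → 4
  S → 4
  γ[z; COUNT(*)→e](S) → 2
  ρ[d/e](γ[z; COUNT(*)→e](S)) → 2
  π[d](ρ[d/e](γ[z; COUNT(*)→e](S))) → 2
  (π[d](S) − π[d](ρ[d/e](γ[z; COUNT(*)→e](S)))) → 4
  S → 4
  γ[z; SUM(d)→c](S) → 2
  ρ[d/c](γ[z; SUM(d)→c](S)) → 2
  π[d](ρ[d/c](γ[z; SUM(d)→c](S))) → 2
  ((π[d](S) − π[d](ρ[d/e](γ[z; COUNT(*)→e](S)))) ∪ π[d](ρ[d/c](γ[z; SUM(d)→c](S)))) → 6
  S → 4
  ρ[b/d](S) → 4
  (((π[d](S) − π[d](ρ[d/e](γ[z; COUNT(*)→e](S)))) ∪ π[d](ρ[d/c](γ[z; SUM(d)→c](S)))) ⋈[d=b] ρ[b/d](S)) → 8

== RESULT ==
d | b | z
4 | 4 | s
7 | 7 | s
8 | 8 | s
8 | 8 | s
8 | 8 | s
8 | 8 | t
8 | 8 | t
8 | 8 | t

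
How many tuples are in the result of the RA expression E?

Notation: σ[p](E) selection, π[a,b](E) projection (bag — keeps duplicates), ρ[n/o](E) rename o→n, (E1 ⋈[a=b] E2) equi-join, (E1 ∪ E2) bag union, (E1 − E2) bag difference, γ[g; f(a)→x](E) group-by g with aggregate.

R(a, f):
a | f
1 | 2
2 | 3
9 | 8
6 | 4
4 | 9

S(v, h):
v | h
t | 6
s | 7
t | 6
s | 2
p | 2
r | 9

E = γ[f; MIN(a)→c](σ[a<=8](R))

Per-node cardinality:
  R → 5
  σ[a<=8](R) → 4
  γ[f; MIN(a)→c](σ[a<=8](R)) → 4

|E| = 4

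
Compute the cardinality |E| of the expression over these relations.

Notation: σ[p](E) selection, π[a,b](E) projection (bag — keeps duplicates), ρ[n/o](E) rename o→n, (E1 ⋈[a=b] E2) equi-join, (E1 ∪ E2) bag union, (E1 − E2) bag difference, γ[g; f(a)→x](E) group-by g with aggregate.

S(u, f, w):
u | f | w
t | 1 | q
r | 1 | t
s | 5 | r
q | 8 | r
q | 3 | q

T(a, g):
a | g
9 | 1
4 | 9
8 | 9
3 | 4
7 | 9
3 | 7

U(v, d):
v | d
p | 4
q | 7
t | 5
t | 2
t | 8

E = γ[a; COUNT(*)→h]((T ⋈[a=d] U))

Stepwise |·|:
  T → 6
  U → 5
  (T ⋈[a=d] U) → 3
  γ[a; COUNT(*)→h]((T ⋈[a=d] U)) → 3

|E| = 3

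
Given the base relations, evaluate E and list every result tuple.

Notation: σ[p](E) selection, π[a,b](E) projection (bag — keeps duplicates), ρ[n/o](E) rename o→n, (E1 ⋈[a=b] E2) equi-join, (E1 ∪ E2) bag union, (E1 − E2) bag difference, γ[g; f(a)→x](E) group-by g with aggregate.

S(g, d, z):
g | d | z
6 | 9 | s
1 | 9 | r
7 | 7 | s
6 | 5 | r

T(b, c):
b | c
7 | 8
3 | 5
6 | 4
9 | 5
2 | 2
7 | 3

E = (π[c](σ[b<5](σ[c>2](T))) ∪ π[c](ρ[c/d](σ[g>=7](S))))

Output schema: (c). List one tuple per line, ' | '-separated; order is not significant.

Per-node cardinality:
  T → 6
  σ[c>2](T) → 5
  σ[b<5](σ[c>2](T)) → 1
  π[c](σ[b<5](σ[c>2](T))) → 1
  S → 4
  σ[g>=7](S) → 1
  ρ[c/d](σ[g>=7](S)) → 1
  π[c](ρ[c/d](σ[g>=7](S))) → 1
  (π[c](σ[b<5](σ[c>2](T))) ∪ π[c](ρ[c/d](σ[g>=7](S)))) → 2

== RESULT ==
c
5
7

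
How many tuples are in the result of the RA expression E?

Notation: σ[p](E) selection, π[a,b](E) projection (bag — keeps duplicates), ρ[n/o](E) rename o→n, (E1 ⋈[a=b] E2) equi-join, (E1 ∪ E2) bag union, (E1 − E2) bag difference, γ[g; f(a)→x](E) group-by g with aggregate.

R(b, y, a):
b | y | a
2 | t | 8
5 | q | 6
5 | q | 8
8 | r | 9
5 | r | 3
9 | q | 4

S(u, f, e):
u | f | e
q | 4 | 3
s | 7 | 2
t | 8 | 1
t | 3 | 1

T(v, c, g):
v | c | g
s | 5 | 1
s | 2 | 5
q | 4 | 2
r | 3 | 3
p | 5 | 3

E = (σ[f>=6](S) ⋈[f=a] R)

Per-node cardinality:
  S → 4
  σ[f>=6](S) → 2
  R → 6
  (σ[f>=6](S) ⋈[f=a] R) → 2

|E| = 2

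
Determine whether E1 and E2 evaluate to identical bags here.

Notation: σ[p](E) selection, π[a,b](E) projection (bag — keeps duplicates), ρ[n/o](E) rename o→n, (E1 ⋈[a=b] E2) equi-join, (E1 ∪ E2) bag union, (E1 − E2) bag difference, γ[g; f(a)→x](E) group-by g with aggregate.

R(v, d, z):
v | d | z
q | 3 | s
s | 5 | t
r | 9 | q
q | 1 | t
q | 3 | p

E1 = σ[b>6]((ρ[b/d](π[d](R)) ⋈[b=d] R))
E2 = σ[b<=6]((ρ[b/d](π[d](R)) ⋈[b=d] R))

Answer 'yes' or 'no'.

E1 row counts bottom-up:
  R → 5
  π[d](R) → 5
  ρ[b/d](π[d](R)) → 5
  R → 5
  (ρ[b/d](π[d](R)) ⋈[b=d] R) → 7
  σ[b>6]((ρ[b/d](π[d](R)) ⋈[b=d] R)) → 1
E2 row counts bottom-up:
  R → 5
  π[d](R) → 5
  ρ[b/d](π[d](R)) → 5
  R → 5
  (ρ[b/d](π[d](R)) ⋈[b=d] R) → 7
  σ[b<=6]((ρ[b/d](π[d](R)) ⋈[b=d] R)) → 6

E1 result:
b | v | d | z
9 | r | 9 | q
E2 result:
b | v | d | z
1 | q | 1 | t
3 | q | 3 | p
3 | q | 3 | p
3 | q | 3 | s
3 | q | 3 | s
5 | s | 5 | t
Witness: (5, 's', 5, 't') appears 0× in E1 but 1× in E2.

no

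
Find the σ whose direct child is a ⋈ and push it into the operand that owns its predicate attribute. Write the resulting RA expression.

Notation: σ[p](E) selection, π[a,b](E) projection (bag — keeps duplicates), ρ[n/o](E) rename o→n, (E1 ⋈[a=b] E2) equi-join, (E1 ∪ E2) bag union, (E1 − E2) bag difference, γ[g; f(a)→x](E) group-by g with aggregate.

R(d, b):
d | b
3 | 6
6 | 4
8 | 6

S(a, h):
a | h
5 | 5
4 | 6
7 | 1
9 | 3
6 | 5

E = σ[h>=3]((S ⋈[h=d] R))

σ filters on h, owned by the left side.
E' = (σ[h>=3](S) ⋈[h=d] R)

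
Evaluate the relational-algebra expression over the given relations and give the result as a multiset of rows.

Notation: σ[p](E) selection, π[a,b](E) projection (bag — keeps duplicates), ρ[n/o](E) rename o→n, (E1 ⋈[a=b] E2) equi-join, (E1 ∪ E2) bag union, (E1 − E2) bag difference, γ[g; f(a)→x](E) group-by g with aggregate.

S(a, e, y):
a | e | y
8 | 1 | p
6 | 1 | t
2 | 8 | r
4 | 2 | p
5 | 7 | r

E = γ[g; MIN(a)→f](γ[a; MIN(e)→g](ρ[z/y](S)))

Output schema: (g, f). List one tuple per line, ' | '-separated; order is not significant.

Stepwise |·|:
  S → 5
  ρ[z/y](S) → 5
  γ[a; MIN(e)→g](ρ[z/y](S)) → 5
  γ[g; MIN(a)→f](γ[a; MIN(e)→g](ρ[z/y](S))) → 4

== RESULT ==
g | f
1 | 6
2 | 4
7 | 5
8 | 2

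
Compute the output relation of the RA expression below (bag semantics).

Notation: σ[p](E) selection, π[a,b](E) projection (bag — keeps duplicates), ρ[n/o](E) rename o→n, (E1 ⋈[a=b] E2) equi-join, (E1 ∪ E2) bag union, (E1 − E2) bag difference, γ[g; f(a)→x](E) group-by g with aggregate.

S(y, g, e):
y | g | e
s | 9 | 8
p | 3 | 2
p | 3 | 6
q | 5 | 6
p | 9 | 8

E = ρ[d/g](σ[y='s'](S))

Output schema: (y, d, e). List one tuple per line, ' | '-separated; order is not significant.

Stepwise |·|:
  S → 5
  σ[y='s'](S) → 1
  ρ[d/g](σ[y='s'](S)) → 1

== RESULT ==
y | d | e
s | 9 | 8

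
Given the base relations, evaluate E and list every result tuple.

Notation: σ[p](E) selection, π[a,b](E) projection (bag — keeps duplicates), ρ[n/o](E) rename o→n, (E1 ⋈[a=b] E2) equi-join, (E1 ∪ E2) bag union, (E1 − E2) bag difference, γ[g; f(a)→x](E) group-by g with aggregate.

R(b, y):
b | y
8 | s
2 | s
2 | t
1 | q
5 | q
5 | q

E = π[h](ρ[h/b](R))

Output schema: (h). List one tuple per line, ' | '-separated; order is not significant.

Row counts bottom-up:
  R → 6
  ρ[h/b](R) → 6
  π[h](ρ[h/b](R)) → 6

== RESULT ==
h
1
2
2
5
5
8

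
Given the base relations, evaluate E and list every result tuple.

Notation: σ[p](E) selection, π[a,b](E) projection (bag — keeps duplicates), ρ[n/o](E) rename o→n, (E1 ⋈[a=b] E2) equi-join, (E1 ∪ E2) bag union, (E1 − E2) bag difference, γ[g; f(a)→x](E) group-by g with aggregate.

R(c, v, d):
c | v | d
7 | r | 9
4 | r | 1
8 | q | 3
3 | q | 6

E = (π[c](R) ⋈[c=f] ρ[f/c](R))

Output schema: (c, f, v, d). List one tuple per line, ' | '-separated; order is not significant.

Row counts bottom-up:
  R → 4
  π[c](R) → 4
  R → 4
  ρ[f/c](R) → 4
  (π[c](R) ⋈[c=f] ρ[f/c](R)) → 4

== RESULT ==
c | f | v | d
3 | 3 | q | 6
4 | 4 | r | 1
7 | 7 | r | 9
8 | 8 | q | 3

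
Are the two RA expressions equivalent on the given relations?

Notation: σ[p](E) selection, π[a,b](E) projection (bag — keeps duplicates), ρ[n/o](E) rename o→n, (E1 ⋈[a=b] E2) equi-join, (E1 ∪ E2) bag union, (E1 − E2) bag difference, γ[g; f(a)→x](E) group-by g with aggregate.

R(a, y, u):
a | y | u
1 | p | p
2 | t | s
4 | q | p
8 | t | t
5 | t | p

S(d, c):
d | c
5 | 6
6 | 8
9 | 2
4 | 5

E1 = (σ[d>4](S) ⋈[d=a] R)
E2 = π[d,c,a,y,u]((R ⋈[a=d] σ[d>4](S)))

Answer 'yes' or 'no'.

E1 stepwise |·|:
  S → 4
  σ[d>4](S) → 3
  R → 5
  (σ[d>4](S) ⋈[d=a] R) → 1
E2 stepwise |·|:
  R → 5
  S → 4
  σ[d>4](S) → 3
  (R ⋈[a=d] σ[d>4](S)) → 1
  π[d,c,a,y,u]((R ⋈[a=d] σ[d>4](S))) → 1

E1 and E2 produce the same multiset:
d | c | a | y | u
5 | 6 | 5 | t | p

yes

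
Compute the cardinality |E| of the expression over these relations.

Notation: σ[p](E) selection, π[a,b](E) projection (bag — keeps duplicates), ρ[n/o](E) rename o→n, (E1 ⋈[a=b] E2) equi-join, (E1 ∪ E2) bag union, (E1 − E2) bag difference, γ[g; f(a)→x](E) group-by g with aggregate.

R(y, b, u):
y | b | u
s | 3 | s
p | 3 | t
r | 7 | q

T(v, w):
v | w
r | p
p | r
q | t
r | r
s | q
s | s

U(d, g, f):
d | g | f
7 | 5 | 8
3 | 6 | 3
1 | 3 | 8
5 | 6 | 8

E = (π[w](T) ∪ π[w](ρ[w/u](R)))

Subexpression sizes:
  T → 6
  π[w](T) → 6
  R → 3
  ρ[w/u](R) → 3
  π[w](ρ[w/u](R)) → 3
  (π[w](T) ∪ π[w](ρ[w/u](R))) → 9

|E| = 9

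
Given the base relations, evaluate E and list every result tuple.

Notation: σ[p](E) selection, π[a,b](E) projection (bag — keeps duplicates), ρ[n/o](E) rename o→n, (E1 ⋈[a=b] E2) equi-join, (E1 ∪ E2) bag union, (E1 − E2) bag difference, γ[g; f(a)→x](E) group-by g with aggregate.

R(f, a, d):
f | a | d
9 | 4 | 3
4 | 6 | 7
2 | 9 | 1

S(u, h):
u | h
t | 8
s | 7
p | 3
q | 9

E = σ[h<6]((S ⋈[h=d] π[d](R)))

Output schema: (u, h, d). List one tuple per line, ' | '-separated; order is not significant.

Row counts bottom-up:
  S → 4
  R → 3
  π[d](R) → 3
  (S ⋈[h=d] π[d](R)) → 2
  σ[h<6]((S ⋈[h=d] π[d](R))) → 1

== RESULT ==
u | h | d
p | 3 | 3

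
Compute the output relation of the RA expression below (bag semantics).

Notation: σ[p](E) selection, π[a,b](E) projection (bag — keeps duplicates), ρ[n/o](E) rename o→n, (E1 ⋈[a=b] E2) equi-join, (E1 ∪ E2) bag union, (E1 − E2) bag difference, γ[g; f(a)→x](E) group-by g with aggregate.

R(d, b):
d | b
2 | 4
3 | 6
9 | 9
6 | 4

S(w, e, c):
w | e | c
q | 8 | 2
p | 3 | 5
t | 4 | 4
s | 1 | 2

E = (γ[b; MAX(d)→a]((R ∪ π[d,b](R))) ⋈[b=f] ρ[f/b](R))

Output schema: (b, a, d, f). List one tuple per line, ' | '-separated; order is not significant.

Stepwise |·|:
  R → 4
  R → 4
  π[d,b](R) → 4
  (R ∪ π[d,b](R)) → 8
  γ[b; MAX(d)→a]((R ∪ π[d,b](R))) → 3
  R → 4
  ρ[f/b](R) → 4
  (γ[b; MAX(d)→a]((R ∪ π[d,b](R))) ⋈[b=f] ρ[f/b](R)) → 4

== RESULT ==
b | a | d | f
4 | 6 | 2 | 4
4 | 6 | 6 | 4
6 | 3 | 3 | 6
9 | 9 | 9 | 9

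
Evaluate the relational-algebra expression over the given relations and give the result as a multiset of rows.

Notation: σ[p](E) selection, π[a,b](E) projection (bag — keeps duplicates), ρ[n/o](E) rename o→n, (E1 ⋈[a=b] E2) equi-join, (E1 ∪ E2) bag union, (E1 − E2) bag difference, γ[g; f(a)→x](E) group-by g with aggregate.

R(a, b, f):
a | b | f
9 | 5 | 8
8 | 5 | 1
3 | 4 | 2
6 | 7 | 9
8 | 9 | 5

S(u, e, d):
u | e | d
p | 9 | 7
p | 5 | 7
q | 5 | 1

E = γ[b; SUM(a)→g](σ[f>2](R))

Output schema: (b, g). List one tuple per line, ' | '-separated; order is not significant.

Subexpression sizes:
  R → 5
  σ[f>2](R) → 3
  γ[b; SUM(a)→g](σ[f>2](R)) → 3

== RESULT ==
b | g
5 | 9
7 | 6
9 | 8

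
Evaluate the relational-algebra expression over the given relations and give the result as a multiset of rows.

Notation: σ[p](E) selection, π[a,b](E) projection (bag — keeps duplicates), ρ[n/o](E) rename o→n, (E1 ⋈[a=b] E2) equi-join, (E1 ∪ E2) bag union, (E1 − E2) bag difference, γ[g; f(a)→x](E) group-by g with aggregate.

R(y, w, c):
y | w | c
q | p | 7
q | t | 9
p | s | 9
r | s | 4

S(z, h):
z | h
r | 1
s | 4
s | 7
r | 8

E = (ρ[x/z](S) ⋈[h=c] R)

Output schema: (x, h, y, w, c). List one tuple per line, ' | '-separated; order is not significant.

Row counts bottom-up:
  S → 4
  ρ[x/z](S) → 4
  R → 4
  (ρ[x/z](S) ⋈[h=c] R) → 2

== RESULT ==
x | h | y | w | c
s | 4 | r | s | 4
s | 7 | q | p | 7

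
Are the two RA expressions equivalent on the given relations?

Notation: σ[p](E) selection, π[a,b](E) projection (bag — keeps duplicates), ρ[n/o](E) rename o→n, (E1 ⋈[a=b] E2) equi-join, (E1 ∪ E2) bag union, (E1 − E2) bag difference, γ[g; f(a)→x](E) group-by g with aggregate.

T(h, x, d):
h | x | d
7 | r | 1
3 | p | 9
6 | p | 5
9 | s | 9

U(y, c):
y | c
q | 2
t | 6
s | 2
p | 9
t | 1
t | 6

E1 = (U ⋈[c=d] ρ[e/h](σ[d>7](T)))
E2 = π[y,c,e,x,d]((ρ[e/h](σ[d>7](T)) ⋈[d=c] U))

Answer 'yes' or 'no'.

E1 per-node cardinality:
  U → 6
  T → 4
  σ[d>7](T) → 2
  ρ[e/h](σ[d>7](T)) → 2
  (U ⋈[c=d] ρ[e/h](σ[d>7](T))) → 2
E2 per-node cardinality:
  T → 4
  σ[d>7](T) → 2
  ρ[e/h](σ[d>7](T)) → 2
  U → 6
  (ρ[e/h](σ[d>7](T)) ⋈[d=c] U) → 2
  π[y,c,e,x,d]((ρ[e/h](σ[d>7](T)) ⋈[d=c] U)) → 2

E1 and E2 produce the same multiset:
y | c | e | x | d
p | 9 | 3 | p | 9
p | 9 | 9 | s | 9

yes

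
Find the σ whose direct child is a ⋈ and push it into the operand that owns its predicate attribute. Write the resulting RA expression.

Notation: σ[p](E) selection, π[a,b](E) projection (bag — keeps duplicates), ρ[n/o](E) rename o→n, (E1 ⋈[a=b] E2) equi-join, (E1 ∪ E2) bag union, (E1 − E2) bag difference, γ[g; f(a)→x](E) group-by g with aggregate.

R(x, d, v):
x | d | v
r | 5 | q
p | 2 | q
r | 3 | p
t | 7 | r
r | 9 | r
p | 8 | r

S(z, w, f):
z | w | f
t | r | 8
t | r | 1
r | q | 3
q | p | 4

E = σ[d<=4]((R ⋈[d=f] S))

σ filters on d, owned by the left side.
E' = (σ[d<=4](R) ⋈[d=f] S)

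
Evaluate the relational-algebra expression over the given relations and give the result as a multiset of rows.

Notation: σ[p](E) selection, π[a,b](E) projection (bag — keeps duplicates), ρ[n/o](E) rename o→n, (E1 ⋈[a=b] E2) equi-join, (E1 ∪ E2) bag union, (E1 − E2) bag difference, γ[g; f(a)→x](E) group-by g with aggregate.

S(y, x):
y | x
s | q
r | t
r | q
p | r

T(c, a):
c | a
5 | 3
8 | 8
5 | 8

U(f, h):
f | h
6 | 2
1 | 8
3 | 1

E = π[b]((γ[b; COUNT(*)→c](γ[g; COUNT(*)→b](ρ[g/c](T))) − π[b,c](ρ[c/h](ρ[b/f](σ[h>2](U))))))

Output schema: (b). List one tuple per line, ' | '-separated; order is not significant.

Stepwise |·|:
  T → 3
  ρ[g/c](T) → 3
  γ[g; COUNT(*)→b](ρ[g/c](T)) → 2
  γ[b; COUNT(*)→c](γ[g; COUNT(*)→b](ρ[g/c](T))) → 2
  U → 3
  σ[h>2](U) → 1
  ρ[b/f](σ[h>2](U)) → 1
  ρ[c/h](ρ[b/f](σ[h>2](U))) → 1
  π[b,c](ρ[c/h](ρ[b/f](σ[h>2](U)))) → 1
  (γ[b; COUNT(*)→c](γ[g; COUNT(*)→b](ρ[g/c](T))) − π[b,c](ρ[c/h](ρ[b/f](σ[h>2](U))))) → 2
  π[b]((γ[b; COUNT(*)→c](γ[g; COUNT(*)→b](ρ[g/c](T))) − π[b,c](ρ[c/h](ρ[b/f](σ[h>2](U)))))) → 2

== RESULT ==
b
1
2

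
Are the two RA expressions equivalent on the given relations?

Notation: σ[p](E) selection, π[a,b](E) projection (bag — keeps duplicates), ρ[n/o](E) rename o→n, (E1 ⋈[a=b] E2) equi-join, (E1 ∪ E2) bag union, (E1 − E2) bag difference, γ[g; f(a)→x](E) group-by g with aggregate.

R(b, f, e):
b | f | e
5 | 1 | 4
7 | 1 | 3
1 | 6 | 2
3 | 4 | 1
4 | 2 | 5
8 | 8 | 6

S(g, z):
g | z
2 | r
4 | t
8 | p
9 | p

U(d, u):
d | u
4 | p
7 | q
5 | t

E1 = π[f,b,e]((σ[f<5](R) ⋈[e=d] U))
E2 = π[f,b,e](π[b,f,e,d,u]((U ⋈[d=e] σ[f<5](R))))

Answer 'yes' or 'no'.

E1 row counts bottom-up:
  R → 6
  σ[f<5](R) → 4
  U → 3
  (σ[f<5](R) ⋈[e=d] U) → 2
  π[f,b,e]((σ[f<5](R) ⋈[e=d] U)) → 2
E2 row counts bottom-up:
  U → 3
  R → 6
  σ[f<5](R) → 4
  (U ⋈[d=e] σ[f<5](R)) → 2
  π[b,f,e,d,u]((U ⋈[d=e] σ[f<5](R))) → 2
  π[f,b,e](π[b,f,e,d,u]((U ⋈[d=e] σ[f<5](R)))) → 2

E1 and E2 produce the same multiset:
f | b | e
1 | 5 | 4
2 | 4 | 5

yes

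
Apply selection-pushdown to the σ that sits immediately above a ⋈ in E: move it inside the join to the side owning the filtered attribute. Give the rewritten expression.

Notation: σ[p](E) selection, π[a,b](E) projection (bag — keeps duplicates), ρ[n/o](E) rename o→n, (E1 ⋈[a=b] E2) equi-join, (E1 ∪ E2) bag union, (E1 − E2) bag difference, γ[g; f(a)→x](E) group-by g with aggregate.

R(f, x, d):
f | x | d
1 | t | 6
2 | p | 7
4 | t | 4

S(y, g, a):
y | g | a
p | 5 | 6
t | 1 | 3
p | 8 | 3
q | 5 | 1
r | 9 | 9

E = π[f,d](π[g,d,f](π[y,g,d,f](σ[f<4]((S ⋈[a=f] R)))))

σ filters on f, owned by the right side.
E' = π[f,d](π[g,d,f](π[y,g,d,f]((S ⋈[a=f] σ[f<4](R)))))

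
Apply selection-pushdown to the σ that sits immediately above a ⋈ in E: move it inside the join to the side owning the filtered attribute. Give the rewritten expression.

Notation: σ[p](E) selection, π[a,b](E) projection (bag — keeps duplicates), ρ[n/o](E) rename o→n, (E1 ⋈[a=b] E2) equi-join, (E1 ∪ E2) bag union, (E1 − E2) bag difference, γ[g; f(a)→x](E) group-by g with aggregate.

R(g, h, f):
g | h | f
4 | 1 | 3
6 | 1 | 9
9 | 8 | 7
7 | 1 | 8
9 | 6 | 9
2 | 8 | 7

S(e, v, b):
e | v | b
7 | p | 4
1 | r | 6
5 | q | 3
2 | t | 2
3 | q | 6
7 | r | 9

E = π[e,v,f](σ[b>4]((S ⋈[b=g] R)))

σ filters on b, owned by the left side.
E' = π[e,v,f]((σ[b>4](S) ⋈[b=g] R))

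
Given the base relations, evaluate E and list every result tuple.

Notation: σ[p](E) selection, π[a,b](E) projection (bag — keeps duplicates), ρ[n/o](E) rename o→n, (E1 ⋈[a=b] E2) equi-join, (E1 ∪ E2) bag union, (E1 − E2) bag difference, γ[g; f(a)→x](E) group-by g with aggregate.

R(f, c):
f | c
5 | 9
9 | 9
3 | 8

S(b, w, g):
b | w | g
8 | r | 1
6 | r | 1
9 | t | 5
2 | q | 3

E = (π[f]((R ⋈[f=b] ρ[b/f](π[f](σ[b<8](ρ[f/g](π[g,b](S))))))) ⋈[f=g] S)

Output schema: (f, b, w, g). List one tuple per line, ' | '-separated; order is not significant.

Subexpression sizes:
  R → 3
  S → 4
  π[g,b](S) → 4
  ρ[f/g](π[g,b](S)) → 4
  σ[b<8](ρ[f/g](π[g,b](S))) → 2
  π[f](σ[b<8](ρ[f/g](π[g,b](S)))) → 2
  ρ[b/f](π[f](σ[b<8](ρ[f/g](π[g,b](S))))) → 2
  (R ⋈[f=b] ρ[b/f](π[f](σ[b<8](ρ[f/g](π[g,b](S)))))) → 1
  π[f]((R ⋈[f=b] ρ[b/f](π[f](σ[b<8](ρ[f/g](π[g,b](S))))))) → 1
  S → 4
  (π[f]((R ⋈[f=b] ρ[b/f](π[f](σ[b<8](ρ[f/g](π[g,b](S))))))) ⋈[f=g] S) → 1

== RESULT ==
f | b | w | g
3 | 2 | q | 3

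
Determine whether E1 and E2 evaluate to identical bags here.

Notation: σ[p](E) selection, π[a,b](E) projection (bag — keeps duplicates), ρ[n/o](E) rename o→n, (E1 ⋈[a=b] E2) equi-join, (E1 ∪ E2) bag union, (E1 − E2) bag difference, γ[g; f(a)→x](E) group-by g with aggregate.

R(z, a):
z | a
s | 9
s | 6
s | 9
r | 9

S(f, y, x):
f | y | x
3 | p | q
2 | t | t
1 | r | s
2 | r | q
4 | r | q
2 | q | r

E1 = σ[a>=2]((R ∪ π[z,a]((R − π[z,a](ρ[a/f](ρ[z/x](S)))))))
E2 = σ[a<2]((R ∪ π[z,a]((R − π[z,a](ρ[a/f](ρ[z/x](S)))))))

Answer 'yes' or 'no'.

E1 subexpression sizes:
  R → 4
  R → 4
  S → 6
  ρ[z/x](S) → 6
  ρ[a/f](ρ[z/x](S)) → 6
  π[z,a](ρ[a/f](ρ[z/x](S))) → 6
  (R − π[z,a](ρ[a/f](ρ[z/x](S)))) → 4
  π[z,a]((R − π[z,a](ρ[a/f](ρ[z/x](S))))) → 4
  (R ∪ π[z,a]((R − π[z,a](ρ[a/f](ρ[z/x](S)))))) → 8
  σ[a>=2]((R ∪ π[z,a]((R − π[z,a](ρ[a/f](ρ[z/x](S))))))) → 8
E2 subexpression sizes:
  R → 4
  R → 4
  S → 6
  ρ[z/x](S) → 6
  ρ[a/f](ρ[z/x](S)) → 6
  π[z,a](ρ[a/f](ρ[z/x](S))) → 6
  (R − π[z,a](ρ[a/f](ρ[z/x](S)))) → 4
  π[z,a]((R − π[z,a](ρ[a/f](ρ[z/x](S))))) → 4
  (R ∪ π[z,a]((R − π[z,a](ρ[a/f](ρ[z/x](S)))))) → 8
  σ[a<2]((R ∪ π[z,a]((R − π[z,a](ρ[a/f](ρ[z/x](S))))))) → 0

E1 result:
z | a
r | 9
r | 9
s | 6
s | 6
s | 9
s | 9
s | 9
s | 9
E2 result:
z | a
(0 rows)
Witness: ('s', 9) appears 4× in E1 but 0× in E2.

no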